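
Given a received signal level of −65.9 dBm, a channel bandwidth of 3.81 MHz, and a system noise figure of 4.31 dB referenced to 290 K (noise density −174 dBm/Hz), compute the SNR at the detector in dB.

Noise floor: N = −174 + 10 log₁₀(B) + NF
10 log₁₀(3.81×10⁶) = 65.81 dB
N = −174 + 65.81 + 4.31 = −103.88 dBm
SNR = P_sig − N = −65.9 − (−103.88) = 37.98 dB → 38.0 dB

38.0 dB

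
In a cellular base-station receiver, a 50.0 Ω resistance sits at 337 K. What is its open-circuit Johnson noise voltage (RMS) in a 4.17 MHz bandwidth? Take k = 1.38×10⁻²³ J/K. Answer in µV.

1.97 µV

V_n = √(4kTRB)
4kTRB = 4 × 1.38×10⁻²³ × 337 × 5.00×10¹ × 4.17×10⁶ = 3.88×10⁻¹² V²
V_n = √(3.88×10⁻¹²) = 1.97×10⁻⁶ V = 1.97 µV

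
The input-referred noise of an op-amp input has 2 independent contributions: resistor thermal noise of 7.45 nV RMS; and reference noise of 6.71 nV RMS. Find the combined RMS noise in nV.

Uncorrelated sources add in power (mean-square): V_tot = √(ΣV_i²)
V_tot = √[(7.45×10⁻⁹)² + (6.71×10⁻⁹)²] = 1.00×10⁻⁸ V = 10.0 nV

10.0 nV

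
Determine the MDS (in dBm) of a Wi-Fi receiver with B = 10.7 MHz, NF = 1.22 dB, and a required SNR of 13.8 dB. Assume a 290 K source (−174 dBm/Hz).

−88.7 dBm

Sensitivity = −174 + 10 log₁₀(B) + NF + SNR_min
= −174 + 70.29 + 1.22 + 13.8
= −88.69 dBm → −88.7 dBm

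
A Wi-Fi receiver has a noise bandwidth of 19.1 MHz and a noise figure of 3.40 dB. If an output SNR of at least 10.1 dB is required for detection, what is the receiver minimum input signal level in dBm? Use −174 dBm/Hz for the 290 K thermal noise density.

Sensitivity = −174 + 10 log₁₀(B) + NF + SNR_min
= −174 + 72.81 + 3.40 + 10.1
= −87.69 dBm → −87.7 dBm

−87.7 dBm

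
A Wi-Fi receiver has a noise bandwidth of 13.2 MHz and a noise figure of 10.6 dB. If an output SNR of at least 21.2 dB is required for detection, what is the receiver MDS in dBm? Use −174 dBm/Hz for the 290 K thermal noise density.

Sensitivity = −174 + 10 log₁₀(B) + NF + SNR_min
= −174 + 71.21 + 10.6 + 21.2
= −70.99 dBm → −71.0 dBm

−71.0 dBm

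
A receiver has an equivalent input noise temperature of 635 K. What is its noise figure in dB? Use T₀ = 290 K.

F = 1 + T_e/T₀ = 1 + 635/290 = 3.18966
NF = 10 log₁₀(3.18966) = 5.04 dB

5.04 dB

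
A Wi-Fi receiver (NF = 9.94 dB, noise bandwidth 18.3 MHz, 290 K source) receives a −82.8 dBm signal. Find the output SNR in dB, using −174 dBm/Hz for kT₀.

8.6 dB

Noise floor: N = −174 + 10 log₁₀(B) + NF
10 log₁₀(1.83×10⁷) = 72.62 dB
N = −174 + 72.62 + 9.94 = −91.44 dBm
SNR = P_sig − N = −82.8 − (−91.44) = 8.64 dB → 8.6 dB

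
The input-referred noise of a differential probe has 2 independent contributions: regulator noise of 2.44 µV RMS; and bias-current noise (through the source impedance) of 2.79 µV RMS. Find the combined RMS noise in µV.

Uncorrelated sources add in power (mean-square): V_tot = √(ΣV_i²)
V_tot = √[(2.44×10⁻⁶)² + (2.79×10⁻⁶)²] = 3.71×10⁻⁶ V = 3.71 µV

3.71 µV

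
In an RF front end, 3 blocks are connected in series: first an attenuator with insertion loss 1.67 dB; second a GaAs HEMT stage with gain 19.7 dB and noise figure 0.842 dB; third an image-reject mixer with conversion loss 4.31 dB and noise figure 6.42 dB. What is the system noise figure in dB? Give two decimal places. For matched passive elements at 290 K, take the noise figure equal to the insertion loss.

Convert to linear (a loss of L dB is a gain of −L dB): F_i = 10^(NF_i/10), G_i = 10^(G_i,dB/10)
  Stage 1: F_1 = 10^(1.67/10) = 1.469, G_1 = 10^(−1.67/10) = 0.6808
  Stage 2: F_2 = 10^(0.842/10) = 1.214, G_2 = 10^(19.7/10) = 93.33
  Stage 3: F_3 = 10^(6.42/10) = 4.385, G_3 = 10^(−4.31/10) = 0.3707
Friis cascade:
  F = 1.469 + (1.214 − 1)/0.6808 + (4.385 − 1)/63.53 = 1.836
NF = 10 log₁₀(1.836) = 2.64 dB

2.64 dB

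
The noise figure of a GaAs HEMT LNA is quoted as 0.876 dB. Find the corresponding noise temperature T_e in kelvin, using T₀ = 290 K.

F = 10^(0.876/10) = 1.22349
T_e = (F − 1)·T₀ = (1.22349 − 1) × 290 = 64.8 K

64.8 K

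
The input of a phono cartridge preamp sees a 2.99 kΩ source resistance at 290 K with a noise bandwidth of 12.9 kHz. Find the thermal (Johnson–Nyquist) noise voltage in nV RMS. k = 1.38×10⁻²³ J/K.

V_n = √(4kTRB)
4kTRB = 4 × 1.38×10⁻²³ × 290 × 2.99×10³ × 1.29×10⁴ = 6.17×10⁻¹³ V²
V_n = √(6.17×10⁻¹³) = 7.86×10⁻⁷ V = 786 nV

786 nV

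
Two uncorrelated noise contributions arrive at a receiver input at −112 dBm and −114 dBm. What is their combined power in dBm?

Convert to linear, add, convert back:
P₁ = 6.31×10⁻¹⁵ W, P₂ = 3.98×10⁻¹⁵ W
P_tot = 1.03×10⁻¹⁴ W → 10 log₁₀(P_tot / 10⁻³) = −109.9 dBm

−109.9 dBm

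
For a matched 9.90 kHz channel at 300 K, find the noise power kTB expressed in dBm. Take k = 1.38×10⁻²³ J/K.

P_n = kTB = 1.38×10⁻²³ × 300 × 9.90×10³ = 4.10×10⁻¹⁷ W
In dBm: 10 log₁₀(4.10×10⁻¹⁷ / 10⁻³) = −133.9 dBm

−133.9 dBm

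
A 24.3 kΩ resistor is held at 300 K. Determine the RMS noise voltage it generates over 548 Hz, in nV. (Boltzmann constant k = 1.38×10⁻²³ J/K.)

470 nV

V_n = √(4kTRB)
4kTRB = 4 × 1.38×10⁻²³ × 300 × 2.43×10⁴ × 5.48×10² = 2.21×10⁻¹³ V²
V_n = √(2.21×10⁻¹³) = 4.70×10⁻⁷ V = 470 nV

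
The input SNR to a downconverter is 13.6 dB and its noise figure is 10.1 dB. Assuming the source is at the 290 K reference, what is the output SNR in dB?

3.5 dB

By definition F = SNR_in/SNR_out, so in dB: SNR_out = SNR_in − NF
SNR_out = 13.6 − 10.1 = 3.5 dB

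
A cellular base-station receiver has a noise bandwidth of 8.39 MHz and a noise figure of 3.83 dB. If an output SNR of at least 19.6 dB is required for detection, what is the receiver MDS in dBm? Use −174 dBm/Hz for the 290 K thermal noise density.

Sensitivity = −174 + 10 log₁₀(B) + NF + SNR_min
= −174 + 69.24 + 3.83 + 19.6
= −81.33 dBm → −81.3 dBm

−81.3 dBm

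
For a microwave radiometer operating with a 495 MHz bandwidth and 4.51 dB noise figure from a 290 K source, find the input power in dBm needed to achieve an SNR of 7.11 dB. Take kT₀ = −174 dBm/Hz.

Sensitivity = −174 + 10 log₁₀(B) + NF + SNR_min
= −174 + 86.95 + 4.51 + 7.11
= −75.43 dBm → −75.4 dBm

−75.4 dBm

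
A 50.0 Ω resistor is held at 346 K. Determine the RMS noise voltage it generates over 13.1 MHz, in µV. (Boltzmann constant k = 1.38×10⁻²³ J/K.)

3.54 µV

V_n = √(4kTRB)
4kTRB = 4 × 1.38×10⁻²³ × 346 × 5.00×10¹ × 1.31×10⁷ = 1.25×10⁻¹¹ V²
V_n = √(1.25×10⁻¹¹) = 3.54×10⁻⁶ V = 3.54 µV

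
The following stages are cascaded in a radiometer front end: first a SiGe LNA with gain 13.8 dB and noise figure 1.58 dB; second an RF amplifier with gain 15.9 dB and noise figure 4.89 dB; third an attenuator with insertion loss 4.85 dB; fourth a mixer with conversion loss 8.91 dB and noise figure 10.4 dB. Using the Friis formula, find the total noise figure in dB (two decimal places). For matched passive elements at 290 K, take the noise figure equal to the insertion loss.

Convert to linear (a loss of L dB is a gain of −L dB): F_i = 10^(NF_i/10), G_i = 10^(G_i,dB/10)
  Stage 1: F_1 = 10^(1.58/10) = 1.439, G_1 = 10^(13.8/10) = 23.99
  Stage 2: F_2 = 10^(4.89/10) = 3.083, G_2 = 10^(15.9/10) = 38.90
  Stage 3: F_3 = 10^(4.85/10) = 3.055, G_3 = 10^(−4.85/10) = 0.3273
  Stage 4: F_4 = 10^(10.4/10) = 10.96, G_4 = 10^(−8.91/10) = 0.1285
Friis cascade:
  F = 1.439 + (3.083 − 1)/23.99 + (3.055 − 1)/933.3 + (10.96 − 1)/305.5 = 1.560
NF = 10 log₁₀(1.560) = 1.93 dB

1.93 dB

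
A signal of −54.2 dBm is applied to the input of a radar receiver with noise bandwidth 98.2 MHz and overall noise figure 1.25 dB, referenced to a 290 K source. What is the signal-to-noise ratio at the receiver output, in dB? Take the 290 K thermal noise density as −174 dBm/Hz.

38.6 dB

Noise floor: N = −174 + 10 log₁₀(B) + NF
10 log₁₀(9.82×10⁷) = 79.92 dB
N = −174 + 79.92 + 1.25 = −92.83 dBm
SNR = P_sig − N = −54.2 − (−92.83) = 38.63 dB → 38.6 dB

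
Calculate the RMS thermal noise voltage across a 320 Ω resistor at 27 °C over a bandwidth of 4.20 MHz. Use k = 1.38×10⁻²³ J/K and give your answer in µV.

T = 27 °C + 273.15 = 300.15 K
V_n = √(4kTRB)
4kTRB = 4 × 1.38×10⁻²³ × 300.15 × 3.20×10² × 4.20×10⁶ = 2.23×10⁻¹¹ V²
V_n = √(2.23×10⁻¹¹) = 4.72×10⁻⁶ V = 4.72 µV

4.72 µV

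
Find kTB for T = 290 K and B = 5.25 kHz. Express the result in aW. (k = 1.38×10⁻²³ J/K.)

21.0 aW

P_n = kTB = 1.38×10⁻²³ × 290 × 5.25×10³ = 2.10×10⁻¹⁷ W = 21.0 aW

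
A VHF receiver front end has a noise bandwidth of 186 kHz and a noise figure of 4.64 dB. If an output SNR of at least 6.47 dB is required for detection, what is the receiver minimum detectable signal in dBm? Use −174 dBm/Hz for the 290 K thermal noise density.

−110.2 dBm

Sensitivity = −174 + 10 log₁₀(B) + NF + SNR_min
= −174 + 52.7 + 4.64 + 6.47
= −110.19 dBm → −110.2 dBm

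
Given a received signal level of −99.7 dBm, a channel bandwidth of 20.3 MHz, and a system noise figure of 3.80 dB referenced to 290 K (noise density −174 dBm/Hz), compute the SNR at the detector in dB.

Noise floor: N = −174 + 10 log₁₀(B) + NF
10 log₁₀(2.03×10⁷) = 73.07 dB
N = −174 + 73.07 + 3.80 = −97.13 dBm
SNR = P_sig − N = −99.7 − (−97.13) = −2.57 dB → −2.6 dB

−2.6 dB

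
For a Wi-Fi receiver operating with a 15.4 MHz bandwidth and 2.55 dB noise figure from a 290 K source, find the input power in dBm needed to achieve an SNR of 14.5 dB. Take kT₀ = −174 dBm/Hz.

−85.1 dBm

Sensitivity = −174 + 10 log₁₀(B) + NF + SNR_min
= −174 + 71.88 + 2.55 + 14.5
= −85.07 dBm → −85.1 dBm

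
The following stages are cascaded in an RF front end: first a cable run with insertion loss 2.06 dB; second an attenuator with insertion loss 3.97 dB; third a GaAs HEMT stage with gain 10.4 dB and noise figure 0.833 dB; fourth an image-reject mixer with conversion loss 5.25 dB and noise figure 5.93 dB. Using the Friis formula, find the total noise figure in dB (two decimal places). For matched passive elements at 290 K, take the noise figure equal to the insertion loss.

Convert to linear (a loss of L dB is a gain of −L dB): F_i = 10^(NF_i/10), G_i = 10^(G_i,dB/10)
  Stage 1: F_1 = 10^(2.06/10) = 1.607, G_1 = 10^(−2.06/10) = 0.6223
  Stage 2: F_2 = 10^(3.97/10) = 2.495, G_2 = 10^(−3.97/10) = 0.4009
  Stage 3: F_3 = 10^(0.833/10) = 1.211, G_3 = 10^(10.4/10) = 10.96
  Stage 4: F_4 = 10^(5.93/10) = 3.917, G_4 = 10^(−5.25/10) = 0.2985
Friis cascade:
  F = 1.607 + (2.495 − 1)/0.6223 + (1.211 − 1)/0.2495 + (3.917 − 1)/2.735 = 5.923
NF = 10 log₁₀(5.923) = 7.73 dB

7.73 dB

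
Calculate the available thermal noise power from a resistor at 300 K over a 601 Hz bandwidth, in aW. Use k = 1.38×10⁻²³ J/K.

P_n = kTB = 1.38×10⁻²³ × 300 × 6.01×10² = 2.49×10⁻¹⁸ W = 2.49 aW

2.49 aW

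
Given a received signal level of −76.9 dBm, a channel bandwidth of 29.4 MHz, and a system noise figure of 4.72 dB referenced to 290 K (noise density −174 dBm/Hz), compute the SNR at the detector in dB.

17.7 dB

Noise floor: N = −174 + 10 log₁₀(B) + NF
10 log₁₀(2.94×10⁷) = 74.68 dB
N = −174 + 74.68 + 4.72 = −94.60 dBm
SNR = P_sig − N = −76.9 − (−94.60) = 17.70 dB → 17.7 dB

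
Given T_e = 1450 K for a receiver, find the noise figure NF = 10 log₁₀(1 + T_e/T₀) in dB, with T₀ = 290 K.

7.78 dB

F = 1 + T_e/T₀ = 1 + 1450/290 = 6
NF = 10 log₁₀(6) = 7.78 dB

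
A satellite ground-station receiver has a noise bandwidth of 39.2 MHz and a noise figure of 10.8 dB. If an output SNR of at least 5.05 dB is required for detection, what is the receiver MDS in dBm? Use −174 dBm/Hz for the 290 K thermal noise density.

−82.2 dBm

Sensitivity = −174 + 10 log₁₀(B) + NF + SNR_min
= −174 + 75.93 + 10.8 + 5.05
= −82.22 dBm → −82.2 dBm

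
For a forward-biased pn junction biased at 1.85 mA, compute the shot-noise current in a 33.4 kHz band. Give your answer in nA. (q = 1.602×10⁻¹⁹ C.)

I_n = √(2qI·B)
2qI·B = 2 × 1.602×10⁻¹⁹ × 1.85×10⁻³ × 3.34×10⁴ = 1.98×10⁻¹⁷ A²
I_n = √(1.98×10⁻¹⁷) = 4.45×10⁻⁹ A = 4.45 nA

4.45 nA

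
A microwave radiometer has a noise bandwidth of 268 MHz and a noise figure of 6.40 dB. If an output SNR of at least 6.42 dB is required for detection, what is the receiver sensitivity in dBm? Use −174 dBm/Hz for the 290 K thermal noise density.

Sensitivity = −174 + 10 log₁₀(B) + NF + SNR_min
= −174 + 84.28 + 6.40 + 6.42
= −76.90 dBm → −76.9 dBm

−76.9 dBm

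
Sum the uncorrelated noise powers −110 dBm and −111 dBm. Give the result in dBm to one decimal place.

Convert to linear, add, convert back:
P₁ = 1.00×10⁻¹⁴ W, P₂ = 7.94×10⁻¹⁵ W
P_tot = 1.79×10⁻¹⁴ W → 10 log₁₀(P_tot / 10⁻³) = −107.5 dBm

−107.5 dBm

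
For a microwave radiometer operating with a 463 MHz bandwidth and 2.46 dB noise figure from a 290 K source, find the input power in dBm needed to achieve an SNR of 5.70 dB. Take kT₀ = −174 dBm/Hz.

Sensitivity = −174 + 10 log₁₀(B) + NF + SNR_min
= −174 + 86.66 + 2.46 + 5.70
= −79.18 dBm → −79.2 dBm

−79.2 dBm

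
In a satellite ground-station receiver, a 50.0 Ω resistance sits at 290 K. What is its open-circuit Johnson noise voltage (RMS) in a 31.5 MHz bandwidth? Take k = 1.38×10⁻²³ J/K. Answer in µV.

V_n = √(4kTRB)
4kTRB = 4 × 1.38×10⁻²³ × 290 × 5.00×10¹ × 3.15×10⁷ = 2.52×10⁻¹¹ V²
V_n = √(2.52×10⁻¹¹) = 5.02×10⁻⁶ V = 5.02 µV

5.02 µV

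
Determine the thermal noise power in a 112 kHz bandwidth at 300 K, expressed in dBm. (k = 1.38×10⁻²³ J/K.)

P_n = kTB = 1.38×10⁻²³ × 300 × 1.12×10⁵ = 4.64×10⁻¹⁶ W
In dBm: 10 log₁₀(4.64×10⁻¹⁶ / 10⁻³) = −123.3 dBm

−123.3 dBm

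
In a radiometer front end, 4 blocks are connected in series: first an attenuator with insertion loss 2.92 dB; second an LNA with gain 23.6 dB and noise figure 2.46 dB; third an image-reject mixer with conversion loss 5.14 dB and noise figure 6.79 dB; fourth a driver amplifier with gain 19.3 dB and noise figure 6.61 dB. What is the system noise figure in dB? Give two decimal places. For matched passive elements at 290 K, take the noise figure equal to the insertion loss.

5.54 dB

Convert to linear (a loss of L dB is a gain of −L dB): F_i = 10^(NF_i/10), G_i = 10^(G_i,dB/10)
  Stage 1: F_1 = 10^(2.92/10) = 1.959, G_1 = 10^(−2.92/10) = 0.5105
  Stage 2: F_2 = 10^(2.46/10) = 1.762, G_2 = 10^(23.6/10) = 229.1
  Stage 3: F_3 = 10^(6.79/10) = 4.775, G_3 = 10^(−5.14/10) = 0.3062
  Stage 4: F_4 = 10^(6.61/10) = 4.581, G_4 = 10^(19.3/10) = 85.11
Friis cascade:
  F = 1.959 + (1.762 − 1)/0.5105 + (4.775 − 1)/116.9 + (4.581 − 1)/35.81 = 3.584
NF = 10 log₁₀(3.584) = 5.54 dB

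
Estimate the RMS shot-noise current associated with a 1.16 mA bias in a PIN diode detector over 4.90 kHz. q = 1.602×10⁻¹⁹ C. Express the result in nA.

I_n = √(2qI·B)
2qI·B = 2 × 1.602×10⁻¹⁹ × 1.16×10⁻³ × 4.90×10³ = 1.82×10⁻¹⁸ A²
I_n = √(1.82×10⁻¹⁸) = 1.35×10⁻⁹ A = 1.35 nA

1.35 nA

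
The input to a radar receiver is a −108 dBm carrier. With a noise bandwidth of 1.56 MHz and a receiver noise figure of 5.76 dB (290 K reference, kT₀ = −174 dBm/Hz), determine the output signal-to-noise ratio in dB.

Noise floor: N = −174 + 10 log₁₀(B) + NF
10 log₁₀(1.56×10⁶) = 61.93 dB
N = −174 + 61.93 + 5.76 = −106.31 dBm
SNR = P_sig − N = −108 − (−106.31) = −1.69 dB → −1.7 dB

−1.7 dB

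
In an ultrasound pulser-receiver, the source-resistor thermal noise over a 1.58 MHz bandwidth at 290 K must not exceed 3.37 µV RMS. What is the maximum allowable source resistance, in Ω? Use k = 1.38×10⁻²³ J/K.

449 Ω

Johnson–Nyquist: V_n = √(4kTRB) ⇒ R = V_n² / (4kTB)
4kTB = 4 × 1.38×10⁻²³ × 290 × 1.58×10⁶ = 2.53×10⁻¹⁴
R = (3.37×10⁻⁶)² / 2.53×10⁻¹⁴ = 4.49×10² Ω = 449 Ω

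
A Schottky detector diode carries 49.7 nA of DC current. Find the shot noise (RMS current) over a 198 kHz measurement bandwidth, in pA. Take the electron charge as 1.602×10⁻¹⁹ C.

I_n = √(2qI·B)
2qI·B = 2 × 1.602×10⁻¹⁹ × 4.97×10⁻⁸ × 1.98×10⁵ = 3.15×10⁻²¹ A²
I_n = √(3.15×10⁻²¹) = 5.62×10⁻¹¹ A = 56.2 pA

56.2 pA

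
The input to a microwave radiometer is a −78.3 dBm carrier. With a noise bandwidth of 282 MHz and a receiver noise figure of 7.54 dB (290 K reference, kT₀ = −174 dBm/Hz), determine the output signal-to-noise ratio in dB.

3.7 dB

Noise floor: N = −174 + 10 log₁₀(B) + NF
10 log₁₀(2.82×10⁸) = 84.5 dB
N = −174 + 84.5 + 7.54 = −81.96 dBm
SNR = P_sig − N = −78.3 − (−81.96) = 3.66 dB → 3.7 dB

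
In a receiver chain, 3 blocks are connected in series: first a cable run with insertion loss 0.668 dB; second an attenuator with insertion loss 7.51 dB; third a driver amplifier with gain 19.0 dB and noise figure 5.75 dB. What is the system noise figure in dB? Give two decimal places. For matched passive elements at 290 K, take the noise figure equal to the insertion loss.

13.93 dB

Convert to linear (a loss of L dB is a gain of −L dB): F_i = 10^(NF_i/10), G_i = 10^(G_i,dB/10)
  Stage 1: F_1 = 10^(0.668/10) = 1.166, G_1 = 10^(−0.668/10) = 0.8574
  Stage 2: F_2 = 10^(7.51/10) = 5.636, G_2 = 10^(−7.51/10) = 0.1774
  Stage 3: F_3 = 10^(5.75/10) = 3.758, G_3 = 10^(19.0/10) = 79.43
Friis cascade:
  F = 1.166 + (5.636 − 1)/0.8574 + (3.758 − 1)/0.1521 = 24.71
NF = 10 log₁₀(24.71) = 13.93 dB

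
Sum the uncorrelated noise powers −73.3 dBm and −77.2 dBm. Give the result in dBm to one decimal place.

−71.8 dBm

Convert to linear, add, convert back:
P₁ = 4.68×10⁻¹¹ W, P₂ = 1.91×10⁻¹¹ W
P_tot = 6.58×10⁻¹¹ W → 10 log₁₀(P_tot / 10⁻³) = −71.8 dBm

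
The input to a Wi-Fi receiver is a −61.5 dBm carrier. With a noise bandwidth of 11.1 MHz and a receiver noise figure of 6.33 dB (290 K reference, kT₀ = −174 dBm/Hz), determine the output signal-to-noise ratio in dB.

35.7 dB

Noise floor: N = −174 + 10 log₁₀(B) + NF
10 log₁₀(1.11×10⁷) = 70.45 dB
N = −174 + 70.45 + 6.33 = −97.22 dBm
SNR = P_sig − N = −61.5 − (−97.22) = 35.72 dB → 35.7 dB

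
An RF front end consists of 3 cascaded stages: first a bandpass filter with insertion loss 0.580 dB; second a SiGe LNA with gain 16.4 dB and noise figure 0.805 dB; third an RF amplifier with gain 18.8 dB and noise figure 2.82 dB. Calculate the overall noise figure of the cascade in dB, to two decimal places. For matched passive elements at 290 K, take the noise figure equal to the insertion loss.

1.46 dB

Convert to linear (a loss of L dB is a gain of −L dB): F_i = 10^(NF_i/10), G_i = 10^(G_i,dB/10)
  Stage 1: F_1 = 10^(0.580/10) = 1.143, G_1 = 10^(−0.580/10) = 0.8750
  Stage 2: F_2 = 10^(0.805/10) = 1.204, G_2 = 10^(16.4/10) = 43.65
  Stage 3: F_3 = 10^(2.82/10) = 1.914, G_3 = 10^(18.8/10) = 75.86
Friis cascade:
  F = 1.143 + (1.204 − 1)/0.8750 + (1.914 − 1)/38.19 = 1.400
NF = 10 log₁₀(1.400) = 1.46 dB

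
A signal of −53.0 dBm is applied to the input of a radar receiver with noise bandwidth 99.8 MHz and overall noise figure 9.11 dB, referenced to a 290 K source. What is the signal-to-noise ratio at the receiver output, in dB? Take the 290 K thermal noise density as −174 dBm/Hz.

31.9 dB

Noise floor: N = −174 + 10 log₁₀(B) + NF
10 log₁₀(9.98×10⁷) = 79.99 dB
N = −174 + 79.99 + 9.11 = −84.90 dBm
SNR = P_sig − N = −53.0 − (−84.90) = 31.90 dB → 31.9 dB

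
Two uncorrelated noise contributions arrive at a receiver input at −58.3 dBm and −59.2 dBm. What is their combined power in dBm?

Convert to linear, add, convert back:
P₁ = 1.48×10⁻⁹ W, P₂ = 1.20×10⁻⁹ W
P_tot = 2.68×10⁻⁹ W → 10 log₁₀(P_tot / 10⁻³) = −55.7 dBm

−55.7 dBm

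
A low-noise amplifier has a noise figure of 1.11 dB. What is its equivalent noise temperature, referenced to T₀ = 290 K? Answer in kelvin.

84.5 K

F = 10^(1.11/10) = 1.29122
T_e = (F − 1)·T₀ = (1.29122 − 1) × 290 = 84.5 K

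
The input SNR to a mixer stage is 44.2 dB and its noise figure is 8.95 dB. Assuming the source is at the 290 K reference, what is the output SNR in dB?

35.25 dB

By definition F = SNR_in/SNR_out, so in dB: SNR_out = SNR_in − NF
SNR_out = 44.2 − 8.95 = 35.25 dB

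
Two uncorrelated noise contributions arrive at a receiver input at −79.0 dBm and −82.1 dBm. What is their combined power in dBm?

−77.3 dBm

Convert to linear, add, convert back:
P₁ = 1.26×10⁻¹¹ W, P₂ = 6.17×10⁻¹² W
P_tot = 1.88×10⁻¹¹ W → 10 log₁₀(P_tot / 10⁻³) = −77.3 dBm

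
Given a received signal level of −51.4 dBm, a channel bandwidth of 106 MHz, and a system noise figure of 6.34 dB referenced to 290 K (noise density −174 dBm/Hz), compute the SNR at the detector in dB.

36.0 dB

Noise floor: N = −174 + 10 log₁₀(B) + NF
10 log₁₀(1.06×10⁸) = 80.25 dB
N = −174 + 80.25 + 6.34 = −87.41 dBm
SNR = P_sig − N = −51.4 − (−87.41) = 36.01 dB → 36.0 dB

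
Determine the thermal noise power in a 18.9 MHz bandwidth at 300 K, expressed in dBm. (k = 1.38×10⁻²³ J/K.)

P_n = kTB = 1.38×10⁻²³ × 300 × 1.89×10⁷ = 7.82×10⁻¹⁴ W
In dBm: 10 log₁₀(7.82×10⁻¹⁴ / 10⁻³) = −101.1 dBm

−101.1 dBm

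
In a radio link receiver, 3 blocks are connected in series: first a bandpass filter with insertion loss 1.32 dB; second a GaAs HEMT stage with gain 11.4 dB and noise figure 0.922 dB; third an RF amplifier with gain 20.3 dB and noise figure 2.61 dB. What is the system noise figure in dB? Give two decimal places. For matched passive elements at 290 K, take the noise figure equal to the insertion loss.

Convert to linear (a loss of L dB is a gain of −L dB): F_i = 10^(NF_i/10), G_i = 10^(G_i,dB/10)
  Stage 1: F_1 = 10^(1.32/10) = 1.355, G_1 = 10^(−1.32/10) = 0.7379
  Stage 2: F_2 = 10^(0.922/10) = 1.237, G_2 = 10^(11.4/10) = 13.80
  Stage 3: F_3 = 10^(2.61/10) = 1.824, G_3 = 10^(20.3/10) = 107.2
Friis cascade:
  F = 1.355 + (1.237 − 1)/0.7379 + (1.824 − 1)/10.19 = 1.757
NF = 10 log₁₀(1.757) = 2.45 dB

2.45 dB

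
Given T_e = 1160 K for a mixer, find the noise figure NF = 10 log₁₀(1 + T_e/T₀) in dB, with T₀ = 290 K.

F = 1 + T_e/T₀ = 1 + 1160/290 = 5
NF = 10 log₁₀(5) = 6.99 dB

6.99 dB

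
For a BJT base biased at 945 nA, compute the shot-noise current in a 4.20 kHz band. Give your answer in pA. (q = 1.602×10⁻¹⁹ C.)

35.7 pA

I_n = √(2qI·B)
2qI·B = 2 × 1.602×10⁻¹⁹ × 9.45×10⁻⁷ × 4.20×10³ = 1.27×10⁻²¹ A²
I_n = √(1.27×10⁻²¹) = 3.57×10⁻¹¹ A = 35.7 pA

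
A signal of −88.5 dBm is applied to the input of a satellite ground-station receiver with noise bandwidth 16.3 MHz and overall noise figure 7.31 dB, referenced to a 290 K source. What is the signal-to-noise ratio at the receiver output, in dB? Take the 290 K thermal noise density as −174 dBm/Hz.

Noise floor: N = −174 + 10 log₁₀(B) + NF
10 log₁₀(1.63×10⁷) = 72.12 dB
N = −174 + 72.12 + 7.31 = −94.57 dBm
SNR = P_sig − N = −88.5 − (−94.57) = 6.07 dB → 6.1 dB

6.1 dB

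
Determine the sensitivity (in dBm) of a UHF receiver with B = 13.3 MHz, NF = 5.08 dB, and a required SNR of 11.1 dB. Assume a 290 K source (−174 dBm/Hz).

−86.6 dBm

Sensitivity = −174 + 10 log₁₀(B) + NF + SNR_min
= −174 + 71.24 + 5.08 + 11.1
= −86.58 dBm → −86.6 dBm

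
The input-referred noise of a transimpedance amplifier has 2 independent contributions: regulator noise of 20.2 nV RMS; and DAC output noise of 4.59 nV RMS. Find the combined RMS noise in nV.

20.7 nV

Uncorrelated sources add in power (mean-square): V_tot = √(ΣV_i²)
V_tot = √[(2.02×10⁻⁸)² + (4.59×10⁻⁹)²] = 2.07×10⁻⁸ V = 20.7 nV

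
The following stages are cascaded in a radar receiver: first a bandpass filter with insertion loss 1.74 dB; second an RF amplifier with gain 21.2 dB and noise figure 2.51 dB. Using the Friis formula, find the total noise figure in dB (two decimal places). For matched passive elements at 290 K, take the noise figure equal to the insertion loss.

4.25 dB

Convert to linear (a loss of L dB is a gain of −L dB): F_i = 10^(NF_i/10), G_i = 10^(G_i,dB/10)
  Stage 1: F_1 = 10^(1.74/10) = 1.493, G_1 = 10^(−1.74/10) = 0.6699
  Stage 2: F_2 = 10^(2.51/10) = 1.782, G_2 = 10^(21.2/10) = 131.8
Friis cascade:
  F = 1.493 + (1.782 − 1)/0.6699 = 2.661
NF = 10 log₁₀(2.661) = 4.25 dB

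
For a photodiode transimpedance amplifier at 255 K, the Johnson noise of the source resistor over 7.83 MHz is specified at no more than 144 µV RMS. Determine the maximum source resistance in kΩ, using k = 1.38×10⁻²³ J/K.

Johnson–Nyquist: V_n = √(4kTRB) ⇒ R = V_n² / (4kTB)
4kTB = 4 × 1.38×10⁻²³ × 255 × 7.83×10⁶ = 1.10×10⁻¹³
R = (1.44×10⁻⁴)² / 1.10×10⁻¹³ = 1.88×10⁵ Ω = 188 kΩ

188 kΩ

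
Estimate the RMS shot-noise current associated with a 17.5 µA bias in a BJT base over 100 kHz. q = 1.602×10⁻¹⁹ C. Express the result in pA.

749 pA

I_n = √(2qI·B)
2qI·B = 2 × 1.602×10⁻¹⁹ × 1.75×10⁻⁵ × 1.00×10⁵ = 5.61×10⁻¹⁹ A²
I_n = √(5.61×10⁻¹⁹) = 7.49×10⁻¹⁰ A = 749 pA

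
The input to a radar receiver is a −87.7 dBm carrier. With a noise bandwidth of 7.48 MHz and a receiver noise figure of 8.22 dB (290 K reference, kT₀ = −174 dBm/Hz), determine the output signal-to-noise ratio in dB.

Noise floor: N = −174 + 10 log₁₀(B) + NF
10 log₁₀(7.48×10⁶) = 68.74 dB
N = −174 + 68.74 + 8.22 = −97.04 dBm
SNR = P_sig − N = −87.7 − (−97.04) = 9.34 dB → 9.3 dB

9.3 dB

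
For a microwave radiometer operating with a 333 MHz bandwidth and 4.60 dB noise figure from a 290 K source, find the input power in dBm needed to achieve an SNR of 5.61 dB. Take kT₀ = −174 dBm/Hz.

Sensitivity = −174 + 10 log₁₀(B) + NF + SNR_min
= −174 + 85.22 + 4.60 + 5.61
= −78.57 dBm → −78.6 dBm

−78.6 dBm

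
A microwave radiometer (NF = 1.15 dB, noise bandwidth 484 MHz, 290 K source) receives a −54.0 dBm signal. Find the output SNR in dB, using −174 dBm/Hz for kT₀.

32.0 dB

Noise floor: N = −174 + 10 log₁₀(B) + NF
10 log₁₀(4.84×10⁸) = 86.85 dB
N = −174 + 86.85 + 1.15 = −86.00 dBm
SNR = P_sig − N = −54.0 − (−86.00) = 32.00 dB → 32.0 dB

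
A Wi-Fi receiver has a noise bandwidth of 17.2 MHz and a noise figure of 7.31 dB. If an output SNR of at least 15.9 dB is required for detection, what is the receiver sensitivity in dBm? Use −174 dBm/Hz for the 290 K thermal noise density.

Sensitivity = −174 + 10 log₁₀(B) + NF + SNR_min
= −174 + 72.36 + 7.31 + 15.9
= −78.43 dBm → −78.4 dBm

−78.4 dBm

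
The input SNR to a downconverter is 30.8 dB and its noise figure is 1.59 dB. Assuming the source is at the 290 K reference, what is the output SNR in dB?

29.21 dB

By definition F = SNR_in/SNR_out, so in dB: SNR_out = SNR_in − NF
SNR_out = 30.8 − 1.59 = 29.21 dB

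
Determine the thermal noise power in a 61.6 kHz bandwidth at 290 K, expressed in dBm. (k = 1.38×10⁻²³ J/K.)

P_n = kTB = 1.38×10⁻²³ × 290 × 6.16×10⁴ = 2.47×10⁻¹⁶ W
In dBm: 10 log₁₀(2.47×10⁻¹⁶ / 10⁻³) = −126.1 dBm

−126.1 dBm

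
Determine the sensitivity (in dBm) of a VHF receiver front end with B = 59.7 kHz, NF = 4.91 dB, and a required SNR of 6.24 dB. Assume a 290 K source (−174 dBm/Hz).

Sensitivity = −174 + 10 log₁₀(B) + NF + SNR_min
= −174 + 47.76 + 4.91 + 6.24
= −115.09 dBm → −115.1 dBm

−115.1 dBm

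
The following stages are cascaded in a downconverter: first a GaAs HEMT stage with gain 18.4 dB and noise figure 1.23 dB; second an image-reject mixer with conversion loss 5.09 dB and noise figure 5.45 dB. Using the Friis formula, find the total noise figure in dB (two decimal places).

1.35 dB

Convert to linear (a loss of L dB is a gain of −L dB): F_i = 10^(NF_i/10), G_i = 10^(G_i,dB/10)
  Stage 1: F_1 = 10^(1.23/10) = 1.327, G_1 = 10^(18.4/10) = 69.18
  Stage 2: F_2 = 10^(5.45/10) = 3.508, G_2 = 10^(−5.09/10) = 0.3097
Friis cascade:
  F = 1.327 + (3.508 − 1)/69.18 = 1.364
NF = 10 log₁₀(1.364) = 1.35 dB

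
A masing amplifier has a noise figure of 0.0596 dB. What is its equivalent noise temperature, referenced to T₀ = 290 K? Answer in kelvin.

4.01 K

F = 10^(0.0596/10) = 1.01382
T_e = (F − 1)·T₀ = (1.01382 − 1) × 290 = 4.01 K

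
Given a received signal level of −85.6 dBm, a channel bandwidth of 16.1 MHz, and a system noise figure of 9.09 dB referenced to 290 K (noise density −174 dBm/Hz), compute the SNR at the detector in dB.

7.2 dB

Noise floor: N = −174 + 10 log₁₀(B) + NF
10 log₁₀(1.61×10⁷) = 72.07 dB
N = −174 + 72.07 + 9.09 = −92.84 dBm
SNR = P_sig − N = −85.6 − (−92.84) = 7.24 dB → 7.2 dB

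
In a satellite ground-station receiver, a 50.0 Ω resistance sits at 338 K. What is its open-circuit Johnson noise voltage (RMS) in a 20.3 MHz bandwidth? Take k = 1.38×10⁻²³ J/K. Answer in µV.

4.35 µV

V_n = √(4kTRB)
4kTRB = 4 × 1.38×10⁻²³ × 338 × 5.00×10¹ × 2.03×10⁷ = 1.89×10⁻¹¹ V²
V_n = √(1.89×10⁻¹¹) = 4.35×10⁻⁶ V = 4.35 µV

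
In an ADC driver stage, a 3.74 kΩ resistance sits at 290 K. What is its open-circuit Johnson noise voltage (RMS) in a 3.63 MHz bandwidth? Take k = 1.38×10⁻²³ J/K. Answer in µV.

14.7 µV

V_n = √(4kTRB)
4kTRB = 4 × 1.38×10⁻²³ × 290 × 3.74×10³ × 3.63×10⁶ = 2.17×10⁻¹⁰ V²
V_n = √(2.17×10⁻¹⁰) = 1.47×10⁻⁵ V = 14.7 µV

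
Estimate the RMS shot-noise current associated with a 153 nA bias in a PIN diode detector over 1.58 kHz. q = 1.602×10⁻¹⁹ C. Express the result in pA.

I_n = √(2qI·B)
2qI·B = 2 × 1.602×10⁻¹⁹ × 1.53×10⁻⁷ × 1.58×10³ = 7.75×10⁻²³ A²
I_n = √(7.75×10⁻²³) = 8.80×10⁻¹² A = 8.80 pA

8.80 pA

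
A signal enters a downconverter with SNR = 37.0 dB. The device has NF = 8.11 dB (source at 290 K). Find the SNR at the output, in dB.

28.89 dB

By definition F = SNR_in/SNR_out, so in dB: SNR_out = SNR_in − NF
SNR_out = 37.0 − 8.11 = 28.89 dB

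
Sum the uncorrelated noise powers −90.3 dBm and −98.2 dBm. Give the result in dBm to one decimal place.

−89.6 dBm

Convert to linear, add, convert back:
P₁ = 9.33×10⁻¹³ W, P₂ = 1.51×10⁻¹³ W
P_tot = 1.08×10⁻¹² W → 10 log₁₀(P_tot / 10⁻³) = −89.6 dBm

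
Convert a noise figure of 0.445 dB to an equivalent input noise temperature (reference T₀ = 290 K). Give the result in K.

F = 10^(0.445/10) = 1.1079
T_e = (F − 1)·T₀ = (1.1079 − 1) × 290 = 31.3 K

31.3 K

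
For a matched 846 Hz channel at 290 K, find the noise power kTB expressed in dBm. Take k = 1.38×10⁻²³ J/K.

−144.7 dBm

P_n = kTB = 1.38×10⁻²³ × 290 × 8.46×10² = 3.39×10⁻¹⁸ W
In dBm: 10 log₁₀(3.39×10⁻¹⁸ / 10⁻³) = −144.7 dBm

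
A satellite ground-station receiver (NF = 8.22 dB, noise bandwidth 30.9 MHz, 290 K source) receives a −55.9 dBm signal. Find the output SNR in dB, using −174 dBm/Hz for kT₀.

Noise floor: N = −174 + 10 log₁₀(B) + NF
10 log₁₀(3.09×10⁷) = 74.9 dB
N = −174 + 74.9 + 8.22 = −90.88 dBm
SNR = P_sig − N = −55.9 − (−90.88) = 34.98 dB → 35.0 dB

35.0 dB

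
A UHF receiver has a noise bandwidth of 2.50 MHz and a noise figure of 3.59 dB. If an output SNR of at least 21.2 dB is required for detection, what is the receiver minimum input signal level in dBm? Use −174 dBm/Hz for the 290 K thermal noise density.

Sensitivity = −174 + 10 log₁₀(B) + NF + SNR_min
= −174 + 63.98 + 3.59 + 21.2
= −85.23 dBm → −85.2 dBm

−85.2 dBm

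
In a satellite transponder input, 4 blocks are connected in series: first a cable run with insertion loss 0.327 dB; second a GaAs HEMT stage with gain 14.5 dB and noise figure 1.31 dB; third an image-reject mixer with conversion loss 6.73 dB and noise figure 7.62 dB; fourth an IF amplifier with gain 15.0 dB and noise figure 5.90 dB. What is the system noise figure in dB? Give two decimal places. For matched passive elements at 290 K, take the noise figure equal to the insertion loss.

3.35 dB

Convert to linear (a loss of L dB is a gain of −L dB): F_i = 10^(NF_i/10), G_i = 10^(G_i,dB/10)
  Stage 1: F_1 = 10^(0.327/10) = 1.078, G_1 = 10^(−0.327/10) = 0.9275
  Stage 2: F_2 = 10^(1.31/10) = 1.352, G_2 = 10^(14.5/10) = 28.18
  Stage 3: F_3 = 10^(7.62/10) = 5.781, G_3 = 10^(−6.73/10) = 0.2123
  Stage 4: F_4 = 10^(5.90/10) = 3.890, G_4 = 10^(15.0/10) = 31.62
Friis cascade:
  F = 1.078 + (1.352 − 1)/0.9275 + (5.781 − 1)/26.14 + (3.890 − 1)/5.550 = 2.162
NF = 10 log₁₀(2.162) = 3.35 dB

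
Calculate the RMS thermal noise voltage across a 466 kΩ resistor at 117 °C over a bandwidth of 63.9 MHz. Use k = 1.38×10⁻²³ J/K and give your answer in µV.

801 µV

T = 117 °C + 273.15 = 390.15 K
V_n = √(4kTRB)
4kTRB = 4 × 1.38×10⁻²³ × 390.15 × 4.66×10⁵ × 6.39×10⁷ = 6.41×10⁻⁷ V²
V_n = √(6.41×10⁻⁷) = 8.01×10⁻⁴ V = 801 µV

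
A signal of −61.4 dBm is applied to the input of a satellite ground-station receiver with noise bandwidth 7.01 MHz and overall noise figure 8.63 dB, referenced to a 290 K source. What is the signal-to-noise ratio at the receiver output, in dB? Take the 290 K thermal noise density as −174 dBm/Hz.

35.5 dB

Noise floor: N = −174 + 10 log₁₀(B) + NF
10 log₁₀(7.01×10⁶) = 68.46 dB
N = −174 + 68.46 + 8.63 = −96.91 dBm
SNR = P_sig − N = −61.4 − (−96.91) = 35.51 dB → 35.5 dB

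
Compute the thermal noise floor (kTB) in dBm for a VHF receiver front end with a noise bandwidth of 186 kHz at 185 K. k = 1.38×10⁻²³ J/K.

−123.2 dBm

P_n = kTB = 1.38×10⁻²³ × 185 × 1.86×10⁵ = 4.75×10⁻¹⁶ W
In dBm: 10 log₁₀(4.75×10⁻¹⁶ / 10⁻³) = −123.2 dBm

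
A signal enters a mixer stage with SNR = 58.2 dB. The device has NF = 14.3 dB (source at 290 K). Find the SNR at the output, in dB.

By definition F = SNR_in/SNR_out, so in dB: SNR_out = SNR_in − NF
SNR_out = 58.2 − 14.3 = 43.9 dB

43.9 dB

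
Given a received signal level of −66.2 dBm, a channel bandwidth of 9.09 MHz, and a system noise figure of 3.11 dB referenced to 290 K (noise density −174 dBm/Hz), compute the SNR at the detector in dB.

35.1 dB

Noise floor: N = −174 + 10 log₁₀(B) + NF
10 log₁₀(9.09×10⁶) = 69.59 dB
N = −174 + 69.59 + 3.11 = −101.30 dBm
SNR = P_sig − N = −66.2 − (−101.30) = 35.10 dB → 35.1 dB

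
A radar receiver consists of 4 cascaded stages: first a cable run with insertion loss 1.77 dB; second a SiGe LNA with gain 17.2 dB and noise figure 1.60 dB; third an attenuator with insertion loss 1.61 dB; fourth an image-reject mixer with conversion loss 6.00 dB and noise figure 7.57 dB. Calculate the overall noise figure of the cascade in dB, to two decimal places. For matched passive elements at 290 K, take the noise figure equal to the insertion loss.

3.77 dB

Convert to linear (a loss of L dB is a gain of −L dB): F_i = 10^(NF_i/10), G_i = 10^(G_i,dB/10)
  Stage 1: F_1 = 10^(1.77/10) = 1.503, G_1 = 10^(−1.77/10) = 0.6653
  Stage 2: F_2 = 10^(1.60/10) = 1.445, G_2 = 10^(17.2/10) = 52.48
  Stage 3: F_3 = 10^(1.61/10) = 1.449, G_3 = 10^(−1.61/10) = 0.6902
  Stage 4: F_4 = 10^(7.57/10) = 5.715, G_4 = 10^(−6.00/10) = 0.2512
Friis cascade:
  F = 1.503 + (1.445 − 1)/0.6653 + (1.449 − 1)/34.91 + (5.715 − 1)/24.10 = 2.381
NF = 10 log₁₀(2.381) = 3.77 dB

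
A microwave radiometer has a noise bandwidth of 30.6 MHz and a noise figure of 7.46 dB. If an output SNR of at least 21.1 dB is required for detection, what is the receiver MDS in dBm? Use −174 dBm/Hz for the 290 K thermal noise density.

−70.6 dBm

Sensitivity = −174 + 10 log₁₀(B) + NF + SNR_min
= −174 + 74.86 + 7.46 + 21.1
= −70.58 dBm → −70.6 dBm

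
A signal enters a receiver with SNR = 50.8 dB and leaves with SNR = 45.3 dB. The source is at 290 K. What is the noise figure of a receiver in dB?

NF (dB) = SNR_in(dB) − SNR_out(dB) when the source is at T₀
NF = 50.8 − 45.3 = 5.5 dB

5.5 dB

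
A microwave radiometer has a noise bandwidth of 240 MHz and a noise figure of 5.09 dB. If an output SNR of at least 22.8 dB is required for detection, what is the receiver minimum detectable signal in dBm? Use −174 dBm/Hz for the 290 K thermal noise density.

Sensitivity = −174 + 10 log₁₀(B) + NF + SNR_min
= −174 + 83.8 + 5.09 + 22.8
= −62.31 dBm → −62.3 dBm

−62.3 dBm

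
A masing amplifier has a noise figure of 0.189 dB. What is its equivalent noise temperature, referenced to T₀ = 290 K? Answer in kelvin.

F = 10^(0.189/10) = 1.04448
T_e = (F − 1)·T₀ = (1.04448 − 1) × 290 = 12.9 K

12.9 K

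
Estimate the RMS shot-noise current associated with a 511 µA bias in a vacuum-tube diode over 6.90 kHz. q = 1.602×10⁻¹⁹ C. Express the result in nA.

1.06 nA

I_n = √(2qI·B)
2qI·B = 2 × 1.602×10⁻¹⁹ × 5.11×10⁻⁴ × 6.90×10³ = 1.13×10⁻¹⁸ A²
I_n = √(1.13×10⁻¹⁸) = 1.06×10⁻⁹ A = 1.06 nA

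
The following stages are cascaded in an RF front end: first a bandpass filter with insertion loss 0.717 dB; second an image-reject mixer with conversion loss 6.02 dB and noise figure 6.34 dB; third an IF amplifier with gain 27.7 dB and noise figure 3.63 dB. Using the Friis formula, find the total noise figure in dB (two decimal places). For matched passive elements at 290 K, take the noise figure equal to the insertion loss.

Convert to linear (a loss of L dB is a gain of −L dB): F_i = 10^(NF_i/10), G_i = 10^(G_i,dB/10)
  Stage 1: F_1 = 10^(0.717/10) = 1.180, G_1 = 10^(−0.717/10) = 0.8478
  Stage 2: F_2 = 10^(6.34/10) = 4.305, G_2 = 10^(−6.02/10) = 0.2500
  Stage 3: F_3 = 10^(3.63/10) = 2.307, G_3 = 10^(27.7/10) = 588.8
Friis cascade:
  F = 1.180 + (4.305 − 1)/0.8478 + (2.307 − 1)/0.2120 = 11.24
NF = 10 log₁₀(11.24) = 10.51 dB

10.51 dB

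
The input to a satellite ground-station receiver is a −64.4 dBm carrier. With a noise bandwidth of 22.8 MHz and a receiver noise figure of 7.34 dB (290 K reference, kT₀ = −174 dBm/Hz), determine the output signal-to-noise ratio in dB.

28.7 dB

Noise floor: N = −174 + 10 log₁₀(B) + NF
10 log₁₀(2.28×10⁷) = 73.58 dB
N = −174 + 73.58 + 7.34 = −93.08 dBm
SNR = P_sig − N = −64.4 − (−93.08) = 28.68 dB → 28.7 dB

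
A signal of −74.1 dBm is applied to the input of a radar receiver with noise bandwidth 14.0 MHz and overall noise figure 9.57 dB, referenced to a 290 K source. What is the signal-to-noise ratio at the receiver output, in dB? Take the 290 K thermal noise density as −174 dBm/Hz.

18.9 dB

Noise floor: N = −174 + 10 log₁₀(B) + NF
10 log₁₀(1.40×10⁷) = 71.46 dB
N = −174 + 71.46 + 9.57 = −92.97 dBm
SNR = P_sig − N = −74.1 − (−92.97) = 18.87 dB → 18.9 dB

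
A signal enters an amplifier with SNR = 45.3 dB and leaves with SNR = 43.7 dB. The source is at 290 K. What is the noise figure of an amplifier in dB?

1.6 dB

NF (dB) = SNR_in(dB) − SNR_out(dB) when the source is at T₀
NF = 45.3 − 43.7 = 1.6 dB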